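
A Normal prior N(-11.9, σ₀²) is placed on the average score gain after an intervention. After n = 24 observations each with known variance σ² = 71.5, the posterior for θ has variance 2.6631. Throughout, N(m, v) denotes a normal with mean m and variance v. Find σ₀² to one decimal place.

σ₀² = 25.1

Posterior precision equals prior precision plus data precision: 1/σ_n² = 1/σ₀² + n/σ².
So 1/σ₀² = 1/2.6631 − 24/71.5 = 0.375502 − 0.335664 = 0.039838.
Hence σ₀² = 1/0.039838 ≈ 25.1.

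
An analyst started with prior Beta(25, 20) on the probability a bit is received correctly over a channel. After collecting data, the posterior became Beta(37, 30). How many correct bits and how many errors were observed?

12 correct bits and 10 errors

Under Beta–binomial conjugacy the posterior parameters are (α+s, β+f).
Match parameters: s=37−25=12, f=30−20=10.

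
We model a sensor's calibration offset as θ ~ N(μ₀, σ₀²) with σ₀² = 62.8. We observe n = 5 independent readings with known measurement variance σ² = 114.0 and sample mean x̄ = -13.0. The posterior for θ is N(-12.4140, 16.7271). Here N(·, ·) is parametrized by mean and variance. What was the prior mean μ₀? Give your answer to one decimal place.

μ₀ = -10.8

With known observation variance, the Normal–Normal posterior has precision τ_n = τ₀ + n/σ² and mean μ_n = (τ₀μ₀ + (n/σ²)x̄)/τ_n.
Here τ₀ = 1/62.8 = 0.015924 and τ_data = 5/114.0 = 0.043860, so τ_n = 0.059784.
Rearranging for μ₀: μ₀ = (μ_n·τ_n − τ_data·x̄)/τ₀ = (-12.4140·0.059784 − 0.043860·-13.0) / 0.015924 = -0.171979/0.015924 ≈ -10.8.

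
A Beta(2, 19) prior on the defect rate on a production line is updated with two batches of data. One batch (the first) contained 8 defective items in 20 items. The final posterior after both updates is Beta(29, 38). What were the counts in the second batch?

Because Beta–binomial updating is additive in the counts, the combined data contributed (α_post−α_prior, β_post−β_prior) successes and failures.
Total across both batches: 29−2=27 defective items, 38−19=19 good items.
Subtract the first batch: 27−8=19 defective items and 19−12=7 good items.

19 defective items and 7 good items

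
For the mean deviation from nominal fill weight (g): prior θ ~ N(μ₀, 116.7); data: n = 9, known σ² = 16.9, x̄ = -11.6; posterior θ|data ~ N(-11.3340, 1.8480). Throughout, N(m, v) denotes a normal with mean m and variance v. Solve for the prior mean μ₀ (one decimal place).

μ₀ = 5.2

With known observation variance, the Normal–Normal posterior has precision τ_n = τ₀ + n/σ² and mean μ_n = (τ₀μ₀ + (n/σ²)x̄)/τ_n.
Here τ₀ = 1/116.7 = 0.008569 and τ_data = 9/16.9 = 0.532544, so τ_n = 0.541113.
Rearranging for μ₀: μ₀ = (μ_n·τ_n − τ_data·x̄)/τ₀ = (-11.3340·0.541113 − 0.532544·-11.6) / 0.008569 = 0.044536/0.008569 ≈ 5.2.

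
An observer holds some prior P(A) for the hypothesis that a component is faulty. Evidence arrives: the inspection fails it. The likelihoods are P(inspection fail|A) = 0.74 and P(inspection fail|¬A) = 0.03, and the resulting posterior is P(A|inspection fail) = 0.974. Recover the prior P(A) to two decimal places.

P(A) = 0.60

In odds form, posterior odds = prior odds × likelihood ratio, so prior odds = posterior odds ÷ LR.
Posterior odds = 0.974/(1−0.974) = 37.4615. LR = 0.74/0.03 = 24.6667.
Prior odds = 37.4615/24.6667 = 1.5187, so P(A) = 1.5187/(1+1.5187) ≈ 0.60.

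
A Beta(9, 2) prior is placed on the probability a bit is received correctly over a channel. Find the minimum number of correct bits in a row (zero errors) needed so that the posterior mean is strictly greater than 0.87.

k = 5

After k correct bits and 0 errors the posterior is Beta(9+k, 2), with mean (9+k)/(9+2+k).
Set (9+k)/(11+k) > 0.87 and solve: k > (0.87·11 − 9)/(1 − 0.87) = 4.385.
The smallest integer exceeding 4.385 is 5.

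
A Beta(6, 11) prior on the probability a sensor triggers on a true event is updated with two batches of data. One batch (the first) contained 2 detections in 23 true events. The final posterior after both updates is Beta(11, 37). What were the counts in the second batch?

3 detections and 5 misses

Sequential conjugate updates are equivalent to a single update on the pooled data, so total successes = posterior α − prior α and total failures = posterior β − prior β.
Total across both batches: 11−6=5 detections, 37−11=26 misses.
Subtract the first batch: 5−2=3 detections and 26−21=5 misses.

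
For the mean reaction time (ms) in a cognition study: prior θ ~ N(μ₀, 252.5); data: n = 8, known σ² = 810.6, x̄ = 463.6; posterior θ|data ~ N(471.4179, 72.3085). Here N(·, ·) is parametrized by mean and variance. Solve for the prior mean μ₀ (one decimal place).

μ₀ = 490.9

The posterior mean is a precision-weighted average: μ_n = (τ₀μ₀ + τ_data·x̄)/(τ₀+τ_data), with τ₀=1/σ₀² and τ_data=n/σ².
Here τ₀ = 1/252.5 = 0.003960 and τ_data = 8/810.6 = 0.009869, so τ_n = 0.013829.
Rearranging for μ₀: μ₀ = (μ_n·τ_n − τ_data·x̄)/τ₀ = (471.4179·0.013829 − 0.009869·463.6) / 0.003960 = 1.943970/0.003960 ≈ 490.9.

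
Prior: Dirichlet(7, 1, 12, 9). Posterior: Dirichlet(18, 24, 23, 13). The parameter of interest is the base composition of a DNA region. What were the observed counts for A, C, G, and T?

counts (11, 23, 11, 4)

For a Dirichlet(α) prior with multinomial counts c, the posterior is Dirichlet(α + c) componentwise.
Counts are posterior − prior componentwise: 18−7=11, 24−1=23, 23−12=11, 13−9=4.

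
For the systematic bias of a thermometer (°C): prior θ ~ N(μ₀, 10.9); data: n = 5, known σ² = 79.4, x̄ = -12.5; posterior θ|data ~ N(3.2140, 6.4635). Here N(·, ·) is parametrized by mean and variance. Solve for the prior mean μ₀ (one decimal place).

The posterior mean is a precision-weighted average: μ_n = (τ₀μ₀ + τ_data·x̄)/(τ₀+τ_data), with τ₀=1/σ₀² and τ_data=n/σ².
Here τ₀ = 1/10.9 = 0.091743 and τ_data = 5/79.4 = 0.062972, so τ_n = 0.154715.
Rearranging for μ₀: μ₀ = (μ_n·τ_n − τ_data·x̄)/τ₀ = (3.2140·0.154715 − 0.062972·-12.5) / 0.091743 = 1.284404/0.091743 ≈ 14.0.

μ₀ = 14.0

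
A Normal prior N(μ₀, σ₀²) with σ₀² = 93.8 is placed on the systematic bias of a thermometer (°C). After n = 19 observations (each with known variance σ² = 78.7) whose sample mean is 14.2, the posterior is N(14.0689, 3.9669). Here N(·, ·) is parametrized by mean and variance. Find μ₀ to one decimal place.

μ₀ = 11.1

With known observation variance, the Normal–Normal posterior has precision τ_n = τ₀ + n/σ² and mean μ_n = (τ₀μ₀ + (n/σ²)x̄)/τ_n.
Here τ₀ = 1/93.8 = 0.010661 and τ_data = 19/78.7 = 0.241423, so τ_n = 0.252084.
Rearranging for μ₀: μ₀ = (μ_n·τ_n − τ_data·x̄)/τ₀ = (14.0689·0.252084 − 0.241423·14.2) / 0.010661 = 0.118338/0.010661 ≈ 11.1.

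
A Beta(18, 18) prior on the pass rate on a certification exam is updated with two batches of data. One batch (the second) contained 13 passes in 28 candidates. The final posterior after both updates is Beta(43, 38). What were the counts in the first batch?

Sequential conjugate updates are equivalent to a single update on the pooled data, so total successes = posterior α − prior α and total failures = posterior β − prior β.
Total across both batches: 43−18=25 passes, 38−18=20 failures.
Subtract the second batch: 25−13=12 passes and 20−15=5 failures.

12 passes and 5 failures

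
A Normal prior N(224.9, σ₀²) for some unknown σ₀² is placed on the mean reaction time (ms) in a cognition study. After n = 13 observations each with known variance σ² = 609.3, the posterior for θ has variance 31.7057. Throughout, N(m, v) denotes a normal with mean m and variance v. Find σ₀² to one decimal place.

σ₀² = 98.0

Posterior precision equals prior precision plus data precision: 1/σ_n² = 1/σ₀² + n/σ².
So 1/σ₀² = 1/31.7057 − 13/609.3 = 0.031540 − 0.021336 = 0.010204.
Hence σ₀² = 1/0.010204 ≈ 98.0.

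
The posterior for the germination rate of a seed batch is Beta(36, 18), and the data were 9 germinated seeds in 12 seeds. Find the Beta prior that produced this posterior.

Beta is conjugate to the binomial likelihood: posterior = Beta(α+s, β+f).
Subtract the data counts: 36−9=27, 18−3=15.

Beta(27, 15)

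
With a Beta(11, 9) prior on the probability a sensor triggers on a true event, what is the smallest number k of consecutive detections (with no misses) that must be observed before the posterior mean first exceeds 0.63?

k = 5

After k detections and 0 misses the posterior is Beta(11+k, 9), with mean (11+k)/(11+9+k).
Set (11+k)/(20+k) > 0.63 and solve: k > (0.63·20 − 11)/(1 − 0.63) = 4.324.
The smallest integer exceeding 4.324 is 5, and checking k=5: (16)/(25) = 0.6400 > 0.63.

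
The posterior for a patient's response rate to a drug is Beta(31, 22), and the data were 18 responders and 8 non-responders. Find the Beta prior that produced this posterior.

Beta(13, 14)

Under Beta–binomial conjugacy the posterior parameters are (a+s, b+f).
So a = 31 − 18 = 13 and b = 22 − 8 = 14.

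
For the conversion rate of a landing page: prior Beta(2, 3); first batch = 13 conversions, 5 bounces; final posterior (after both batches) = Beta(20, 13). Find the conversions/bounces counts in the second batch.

Sequential conjugate updates are equivalent to a single update on the pooled data, so total successes = posterior α − prior α and total failures = posterior β − prior β.
Total across both batches: 20−2=18 conversions, 13−3=10 bounces.
Subtract the first batch: 18−13=5 conversions and 10−5=5 bounces.

5 conversions and 5 bounces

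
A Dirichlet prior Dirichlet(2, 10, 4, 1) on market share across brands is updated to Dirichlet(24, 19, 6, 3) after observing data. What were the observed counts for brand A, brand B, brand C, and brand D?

counts (22, 9, 2, 2)

For a Dirichlet(α) prior with multinomial counts c, the posterior is Dirichlet(α + c) componentwise.
Counts are posterior − prior componentwise: 24−2=22, 19−10=9, 6−4=2, 3−1=2.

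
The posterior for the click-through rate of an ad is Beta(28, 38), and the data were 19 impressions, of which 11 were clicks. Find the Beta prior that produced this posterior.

Beta(17, 30)

Beta is conjugate to the binomial likelihood: posterior = Beta(α+s, β+f).
So α = 28 − 11 = 17 and β = 38 − 8 = 30.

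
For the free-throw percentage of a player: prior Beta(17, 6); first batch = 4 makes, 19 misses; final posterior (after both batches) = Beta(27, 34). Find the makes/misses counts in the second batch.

6 makes and 9 misses

Because Beta–binomial updating is additive in the counts, the combined data contributed (α_post−α_prior, β_post−β_prior) successes and failures.
Total across both batches: 27−17=10 makes, 34−6=28 misses.
Subtract the first batch: 10−4=6 makes and 28−19=9 misses.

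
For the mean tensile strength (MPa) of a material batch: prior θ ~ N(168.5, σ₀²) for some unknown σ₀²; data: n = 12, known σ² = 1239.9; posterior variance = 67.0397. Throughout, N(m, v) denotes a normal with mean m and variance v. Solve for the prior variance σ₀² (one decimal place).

σ₀² = 190.9

Posterior precision equals prior precision plus data precision: 1/σ_n² = 1/σ₀² + n/σ².
So 1/σ₀² = 1/67.0397 − 12/1239.9 = 0.014917 − 0.009678 = 0.005239.
Hence σ₀² = 1/0.005239 ≈ 190.9.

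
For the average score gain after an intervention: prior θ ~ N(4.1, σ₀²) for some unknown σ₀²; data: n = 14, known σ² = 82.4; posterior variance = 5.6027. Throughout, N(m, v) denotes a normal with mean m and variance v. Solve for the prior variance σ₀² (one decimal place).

Posterior precision equals prior precision plus data precision: 1/σ_n² = 1/σ₀² + n/σ².
So 1/σ₀² = 1/5.6027 − 14/82.4 = 0.178485 − 0.169903 = 0.008582.
Hence σ₀² = 1/0.008582 ≈ 116.5.

σ₀² = 116.5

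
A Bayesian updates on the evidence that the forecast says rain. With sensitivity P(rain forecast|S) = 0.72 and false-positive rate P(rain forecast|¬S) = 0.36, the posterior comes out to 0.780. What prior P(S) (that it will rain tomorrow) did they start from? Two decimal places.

In odds form, posterior odds = prior odds × likelihood ratio, so prior odds = posterior odds ÷ LR.
Posterior odds = 0.780/(1−0.780) = 3.5455. LR = 0.72/0.36 = 2.0000.
Prior odds = 3.5455/2.0000 = 1.7728, so P(S) = 1.7728/(1+1.7728) ≈ 0.64.

P(S) = 0.64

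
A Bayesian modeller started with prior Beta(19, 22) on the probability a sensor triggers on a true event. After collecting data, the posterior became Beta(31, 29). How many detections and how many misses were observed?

12 detections and 7 misses

A Beta(α, β) prior with s successes and f failures in binomial data gives a Beta(α+s, β+f) posterior.
So s = 31 − 19 = 12 and f = 29 − 22 = 7.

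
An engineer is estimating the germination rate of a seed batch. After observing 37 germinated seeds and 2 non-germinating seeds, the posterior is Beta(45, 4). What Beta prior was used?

A Beta(α, β) prior with s successes and f failures in binomial data gives a Beta(α+s, β+f) posterior.
Subtract the data counts: 45−37=8, 4−2=2.

Beta(8, 2)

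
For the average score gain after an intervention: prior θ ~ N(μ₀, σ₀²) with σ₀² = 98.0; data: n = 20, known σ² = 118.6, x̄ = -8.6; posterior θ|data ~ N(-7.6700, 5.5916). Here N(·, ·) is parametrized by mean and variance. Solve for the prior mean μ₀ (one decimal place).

The posterior mean is a precision-weighted average: μ_n = (τ₀μ₀ + τ_data·x̄)/(τ₀+τ_data), with τ₀=1/σ₀² and τ_data=n/σ².
Here τ₀ = 1/98.0 = 0.010204 and τ_data = 20/118.6 = 0.168634, so τ_n = 0.178838.
Rearranging for μ₀: μ₀ = (μ_n·τ_n − τ_data·x̄)/τ₀ = (-7.6700·0.178838 − 0.168634·-8.6) / 0.010204 = 0.078565/0.010204 ≈ 7.7.

μ₀ = 7.7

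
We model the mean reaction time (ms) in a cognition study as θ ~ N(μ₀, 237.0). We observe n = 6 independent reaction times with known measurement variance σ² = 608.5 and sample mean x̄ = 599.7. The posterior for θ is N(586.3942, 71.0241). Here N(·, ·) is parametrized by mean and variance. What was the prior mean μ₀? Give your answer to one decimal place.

μ₀ = 555.3

The posterior mean is a precision-weighted average: μ_n = (τ₀μ₀ + τ_data·x̄)/(τ₀+τ_data), with τ₀=1/σ₀² and τ_data=n/σ².
Here τ₀ = 1/237.0 = 0.004219 and τ_data = 6/608.5 = 0.009860, so τ_n = 0.014079.
Rearranging for μ₀: μ₀ = (μ_n·τ_n − τ_data·x̄)/τ₀ = (586.3942·0.014079 − 0.009860·599.7) / 0.004219 = 2.342802/0.004219 ≈ 555.3.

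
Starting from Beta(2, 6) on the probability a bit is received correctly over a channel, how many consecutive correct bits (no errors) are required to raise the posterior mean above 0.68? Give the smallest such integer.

After k correct bits and 0 errors the posterior is Beta(2+k, 6), with mean (2+k)/(2+6+k).
Set (2+k)/(8+k) > 0.68 and solve: k > (0.68·8 − 2)/(1 − 0.68) = 10.750.
The smallest integer exceeding 10.750 is 11, and checking k=11: (13)/(19) = 0.6842 > 0.68.

k = 11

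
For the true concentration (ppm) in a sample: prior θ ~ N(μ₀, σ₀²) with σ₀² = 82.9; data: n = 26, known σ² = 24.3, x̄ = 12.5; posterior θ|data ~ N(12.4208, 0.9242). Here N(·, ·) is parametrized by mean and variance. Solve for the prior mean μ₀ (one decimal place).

The posterior mean is a precision-weighted average: μ_n = (τ₀μ₀ + τ_data·x̄)/(τ₀+τ_data), with τ₀=1/σ₀² and τ_data=n/σ².
Here τ₀ = 1/82.9 = 0.012063 and τ_data = 26/24.3 = 1.069959, so τ_n = 1.082022.
Rearranging for μ₀: μ₀ = (μ_n·τ_n − τ_data·x̄)/τ₀ = (12.4208·1.082022 − 1.069959·12.5) / 0.012063 = 0.065091/0.012063 ≈ 5.4.

μ₀ = 5.4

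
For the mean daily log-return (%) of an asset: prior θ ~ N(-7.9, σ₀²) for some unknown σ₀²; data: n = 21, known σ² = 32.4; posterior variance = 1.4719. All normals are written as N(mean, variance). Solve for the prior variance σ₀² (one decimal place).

Posterior precision equals prior precision plus data precision: 1/σ_n² = 1/σ₀² + n/σ².
So 1/σ₀² = 1/1.4719 − 21/32.4 = 0.679394 − 0.648148 = 0.031246.
Hence σ₀² = 1/0.031246 ≈ 32.0.

σ₀² = 32.0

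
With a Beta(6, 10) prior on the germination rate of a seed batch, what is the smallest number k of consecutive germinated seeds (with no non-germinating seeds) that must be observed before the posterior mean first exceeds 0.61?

After k germinated seeds and 0 non-germinating seeds the posterior is Beta(6+k, 10), with mean (6+k)/(6+10+k).
Set (6+k)/(16+k) > 0.61 and solve: k > (0.61·16 − 6)/(1 − 0.61) = 9.641.
The smallest integer exceeding 9.641 is 10.

k = 10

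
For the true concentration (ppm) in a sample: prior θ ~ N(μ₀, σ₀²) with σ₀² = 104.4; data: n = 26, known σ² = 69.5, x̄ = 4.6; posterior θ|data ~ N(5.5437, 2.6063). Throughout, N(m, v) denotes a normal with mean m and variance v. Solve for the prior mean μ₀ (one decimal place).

The posterior mean is a precision-weighted average: μ_n = (τ₀μ₀ + τ_data·x̄)/(τ₀+τ_data), with τ₀=1/σ₀² and τ_data=n/σ².
Here τ₀ = 1/104.4 = 0.009579 and τ_data = 26/69.5 = 0.374101, so τ_n = 0.383680.
Rearranging for μ₀: μ₀ = (μ_n·τ_n − τ_data·x̄)/τ₀ = (5.5437·0.383680 − 0.374101·4.6) / 0.009579 = 0.406142/0.009579 ≈ 42.4.

μ₀ = 42.4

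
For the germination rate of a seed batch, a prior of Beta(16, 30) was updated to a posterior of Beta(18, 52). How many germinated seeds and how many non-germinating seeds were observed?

2 germinated seeds and 22 non-germinating seeds

A Beta(a, b) prior with s successes and f failures in binomial data gives a Beta(a+s, b+f) posterior.
So s = 18 − 16 = 2 and f = 52 − 30 = 22.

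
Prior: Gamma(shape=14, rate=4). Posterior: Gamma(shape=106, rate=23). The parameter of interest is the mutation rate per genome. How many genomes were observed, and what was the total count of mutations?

n = 19 genomes with total 92 mutations

A Gamma(α, β) prior (rate parametrization) on a Poisson rate with n observations summing to S gives posterior Gamma(α+S, β+n).
Matching: Σxᵢ = 106 − 14 = 92 and n = 23 − 4 = 19.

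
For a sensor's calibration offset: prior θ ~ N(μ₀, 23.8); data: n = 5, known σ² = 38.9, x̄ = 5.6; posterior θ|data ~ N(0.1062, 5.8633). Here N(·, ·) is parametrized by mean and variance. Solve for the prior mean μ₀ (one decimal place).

μ₀ = -16.7

With known observation variance, the Normal–Normal posterior has precision τ_n = τ₀ + n/σ² and mean μ_n = (τ₀μ₀ + (n/σ²)x̄)/τ_n.
Here τ₀ = 1/23.8 = 0.042017 and τ_data = 5/38.9 = 0.128535, so τ_n = 0.170552.
Rearranging for μ₀: μ₀ = (μ_n·τ_n − τ_data·x̄)/τ₀ = (0.1062·0.170552 − 0.128535·5.6) / 0.042017 = -0.701683/0.042017 ≈ -16.7.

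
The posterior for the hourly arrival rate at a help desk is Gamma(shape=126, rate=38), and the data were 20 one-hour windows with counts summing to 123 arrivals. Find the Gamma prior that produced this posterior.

Gamma–Poisson conjugacy: posterior shape = α + Σxᵢ, posterior rate = β + n.
So α = 126 − 123 = 3 and β = 38 − 20 = 18.

Gamma(shape=3, rate=18)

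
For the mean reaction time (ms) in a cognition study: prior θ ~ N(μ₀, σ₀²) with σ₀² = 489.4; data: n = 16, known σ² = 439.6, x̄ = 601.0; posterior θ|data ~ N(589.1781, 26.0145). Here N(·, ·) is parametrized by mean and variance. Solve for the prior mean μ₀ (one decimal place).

With known observation variance, the Normal–Normal posterior has precision τ_n = τ₀ + n/σ² and mean μ_n = (τ₀μ₀ + (n/σ²)x̄)/τ_n.
Here τ₀ = 1/489.4 = 0.002043 and τ_data = 16/439.6 = 0.036397, so τ_n = 0.038440.
Rearranging for μ₀: μ₀ = (μ_n·τ_n − τ_data·x̄)/τ₀ = (589.1781·0.038440 − 0.036397·601.0) / 0.002043 = 0.773409/0.002043 ≈ 378.6.

μ₀ = 378.6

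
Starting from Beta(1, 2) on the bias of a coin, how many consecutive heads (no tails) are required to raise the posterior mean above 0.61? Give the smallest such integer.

k = 3

After k heads and 0 tails the posterior is Beta(1+k, 2), with mean (1+k)/(1+2+k).
Set (1+k)/(3+k) > 0.61 and solve: k > (0.61·3 − 1)/(1 − 0.61) = 2.128.
The smallest integer exceeding 2.128 is 3.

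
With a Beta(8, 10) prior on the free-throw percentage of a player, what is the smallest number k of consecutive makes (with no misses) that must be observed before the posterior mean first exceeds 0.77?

After k makes and 0 misses the posterior is Beta(8+k, 10), with mean (8+k)/(8+10+k).
Set (8+k)/(18+k) > 0.77 and solve: k > (0.77·18 − 8)/(1 − 0.77) = 25.478.
The smallest integer exceeding 25.478 is 26, and checking k=26: (34)/(44) = 0.7727 > 0.77.

k = 26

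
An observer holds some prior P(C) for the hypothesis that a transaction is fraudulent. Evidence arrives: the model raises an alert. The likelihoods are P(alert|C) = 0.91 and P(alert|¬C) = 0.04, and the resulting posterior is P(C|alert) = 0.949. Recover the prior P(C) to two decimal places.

P(C) = 0.45

Bayes' rule in odds form gives O(C|E) = O(C)·[P(E|C)/P(E|¬C)], hence O(C) = O(C|E)/LR.
Posterior odds = 0.949/(1−0.949) = 18.6078. LR = 0.91/0.04 = 22.7500.
Prior odds = 18.6078/22.7500 = 0.8179, so P(C) = 0.8179/(1+0.8179) ≈ 0.45.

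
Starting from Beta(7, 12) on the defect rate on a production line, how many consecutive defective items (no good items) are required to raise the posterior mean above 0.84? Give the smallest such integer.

k = 57

After k defective items and 0 good items the posterior is Beta(7+k, 12), with mean (7+k)/(7+12+k).
Set (7+k)/(19+k) > 0.84 and solve: k > (0.84·19 − 7)/(1 − 0.84) = 56.000.
The smallest integer exceeding 56.000 is 57, and checking k=57: (64)/(76) = 0.8421 > 0.84.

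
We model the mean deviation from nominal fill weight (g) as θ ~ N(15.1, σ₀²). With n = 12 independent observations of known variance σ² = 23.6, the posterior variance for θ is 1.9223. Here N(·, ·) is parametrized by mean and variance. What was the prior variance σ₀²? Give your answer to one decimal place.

For the Normal–Normal model with known σ², precisions add: τ_n = τ₀ + n/σ².
So 1/σ₀² = 1/1.9223 − 12/23.6 = 0.520210 − 0.508475 = 0.011735.
Hence σ₀² = 1/0.011735 ≈ 85.2.

σ₀² = 85.2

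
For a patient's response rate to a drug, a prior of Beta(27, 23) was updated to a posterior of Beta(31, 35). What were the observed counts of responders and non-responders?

4 responders and 12 non-responders

Under Beta–binomial conjugacy the posterior parameters are (α+s, β+f).
So s = 31 − 27 = 4 and f = 35 − 23 = 12.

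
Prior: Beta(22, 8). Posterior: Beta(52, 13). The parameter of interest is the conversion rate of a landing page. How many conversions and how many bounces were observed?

A Beta(a, b) prior with s successes and f failures in binomial data gives a Beta(a+s, b+f) posterior.
So s = 52 − 22 = 30 and f = 13 − 8 = 5.

30 conversions and 5 bounces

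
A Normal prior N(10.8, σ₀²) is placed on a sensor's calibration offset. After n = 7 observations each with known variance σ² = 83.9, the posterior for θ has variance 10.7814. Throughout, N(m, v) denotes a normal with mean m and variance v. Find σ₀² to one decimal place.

For the Normal–Normal model with known σ², precisions add: τ_n = τ₀ + n/σ².
So 1/σ₀² = 1/10.7814 − 7/83.9 = 0.092752 − 0.083433 = 0.009319.
Hence σ₀² = 1/0.009319 ≈ 107.3.

σ₀² = 107.3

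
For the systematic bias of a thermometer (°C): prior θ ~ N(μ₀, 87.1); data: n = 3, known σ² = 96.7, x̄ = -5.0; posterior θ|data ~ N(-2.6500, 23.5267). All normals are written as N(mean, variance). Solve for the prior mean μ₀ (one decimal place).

The posterior mean is a precision-weighted average: μ_n = (τ₀μ₀ + τ_data·x̄)/(τ₀+τ_data), with τ₀=1/σ₀² and τ_data=n/σ².
Here τ₀ = 1/87.1 = 0.011481 and τ_data = 3/96.7 = 0.031024, so τ_n = 0.042505.
Rearranging for μ₀: μ₀ = (μ_n·τ_n − τ_data·x̄)/τ₀ = (-2.6500·0.042505 − 0.031024·-5.0) / 0.011481 = 0.042482/0.011481 ≈ 3.7.

μ₀ = 3.7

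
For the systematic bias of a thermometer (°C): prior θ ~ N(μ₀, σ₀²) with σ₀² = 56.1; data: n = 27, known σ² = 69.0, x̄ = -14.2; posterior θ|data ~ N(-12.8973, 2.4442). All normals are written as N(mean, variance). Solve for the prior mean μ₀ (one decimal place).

μ₀ = 15.7

The posterior mean is a precision-weighted average: μ_n = (τ₀μ₀ + τ_data·x̄)/(τ₀+τ_data), with τ₀=1/σ₀² and τ_data=n/σ².
Here τ₀ = 1/56.1 = 0.017825 and τ_data = 27/69.0 = 0.391304, so τ_n = 0.409129.
Rearranging for μ₀: μ₀ = (μ_n·τ_n − τ_data·x̄)/τ₀ = (-12.8973·0.409129 − 0.391304·-14.2) / 0.017825 = 0.279857/0.017825 ≈ 15.7.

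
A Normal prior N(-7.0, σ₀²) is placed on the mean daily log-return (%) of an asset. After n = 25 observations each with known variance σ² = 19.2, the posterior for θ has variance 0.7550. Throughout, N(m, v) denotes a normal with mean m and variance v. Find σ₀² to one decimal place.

σ₀² = 44.6

Posterior precision equals prior precision plus data precision: 1/σ_n² = 1/σ₀² + n/σ².
So 1/σ₀² = 1/0.7550 − 25/19.2 = 1.324503 − 1.302083 = 0.022420.
Hence σ₀² = 1/0.022420 ≈ 44.6.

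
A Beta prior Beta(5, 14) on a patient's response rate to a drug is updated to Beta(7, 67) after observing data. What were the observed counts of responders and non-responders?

Under Beta–binomial conjugacy the posterior parameters are (α+s, β+f).
Match parameters: s=7−5=2, f=67−14=53.

2 responders and 53 non-responders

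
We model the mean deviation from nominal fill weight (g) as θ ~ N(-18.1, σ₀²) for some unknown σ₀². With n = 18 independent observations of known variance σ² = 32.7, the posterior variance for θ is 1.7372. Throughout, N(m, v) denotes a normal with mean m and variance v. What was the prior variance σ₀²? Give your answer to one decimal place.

σ₀² = 39.7

Posterior precision equals prior precision plus data precision: 1/σ_n² = 1/σ₀² + n/σ².
So 1/σ₀² = 1/1.7372 − 18/32.7 = 0.575639 − 0.550459 = 0.025180.
Hence σ₀² = 1/0.025180 ≈ 39.7.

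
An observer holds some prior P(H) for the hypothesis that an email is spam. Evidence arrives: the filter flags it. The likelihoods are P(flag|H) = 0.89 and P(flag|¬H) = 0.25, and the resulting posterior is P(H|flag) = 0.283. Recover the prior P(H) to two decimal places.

Bayes' rule in odds form gives O(H|E) = O(H)·[P(E|H)/P(E|¬H)], hence O(H) = O(H|E)/LR.
Posterior odds = 0.283/(1−0.283) = 0.3947. LR = 0.89/0.25 = 3.5600.
Prior odds = 0.3947/3.5600 = 0.1109, so P(H) = 0.1109/(1+0.1109) ≈ 0.10.

P(H) = 0.10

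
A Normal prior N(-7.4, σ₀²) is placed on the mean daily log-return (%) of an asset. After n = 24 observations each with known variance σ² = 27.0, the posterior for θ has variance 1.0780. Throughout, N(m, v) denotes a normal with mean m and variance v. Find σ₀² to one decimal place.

Posterior precision equals prior precision plus data precision: 1/σ_n² = 1/σ₀² + n/σ².
So 1/σ₀² = 1/1.0780 − 24/27.0 = 0.927644 − 0.888889 = 0.038755.
Hence σ₀² = 1/0.038755 ≈ 25.8.

σ₀² = 25.8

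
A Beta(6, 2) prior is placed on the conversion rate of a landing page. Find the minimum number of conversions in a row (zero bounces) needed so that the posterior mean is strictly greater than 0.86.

k = 7

After k conversions and 0 bounces the posterior is Beta(6+k, 2), with mean (6+k)/(6+2+k).
Set (6+k)/(8+k) > 0.86 and solve: k > (0.86·8 − 6)/(1 − 0.86) = 6.286.
The smallest integer exceeding 6.286 is 7.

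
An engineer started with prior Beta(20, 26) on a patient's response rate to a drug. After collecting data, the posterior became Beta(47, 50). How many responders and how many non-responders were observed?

Under Beta–binomial conjugacy the posterior parameters are (α+s, β+f).
So s = 47 − 20 = 27 and f = 50 − 26 = 24.

27 responders and 24 non-responders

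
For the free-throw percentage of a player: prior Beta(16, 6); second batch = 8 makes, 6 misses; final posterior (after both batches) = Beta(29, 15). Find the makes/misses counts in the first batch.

5 makes and 3 misses

Sequential conjugate updates are equivalent to a single update on the pooled data, so total successes = posterior α − prior α and total failures = posterior β − prior β.
Total across both batches: 29−16=13 makes, 15−6=9 misses.
Subtract the second batch: 13−8=5 makes and 9−6=3 misses.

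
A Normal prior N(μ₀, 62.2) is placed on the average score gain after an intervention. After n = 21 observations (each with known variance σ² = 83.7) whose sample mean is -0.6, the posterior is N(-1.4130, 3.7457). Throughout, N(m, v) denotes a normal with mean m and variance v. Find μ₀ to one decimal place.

μ₀ = -14.1

The posterior mean is a precision-weighted average: μ_n = (τ₀μ₀ + τ_data·x̄)/(τ₀+τ_data), with τ₀=1/σ₀² and τ_data=n/σ².
Here τ₀ = 1/62.2 = 0.016077 and τ_data = 21/83.7 = 0.250896, so τ_n = 0.266973.
Rearranging for μ₀: μ₀ = (μ_n·τ_n − τ_data·x̄)/τ₀ = (-1.4130·0.266973 − 0.250896·-0.6) / 0.016077 = -0.226695/0.016077 ≈ -14.1.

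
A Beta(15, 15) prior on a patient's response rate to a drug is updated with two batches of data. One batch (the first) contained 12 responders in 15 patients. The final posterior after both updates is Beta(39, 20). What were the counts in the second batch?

Because Beta–binomial updating is additive in the counts, the combined data contributed (α_post−α_prior, β_post−β_prior) successes and failures.
Total across both batches: 39−15=24 responders, 20−15=5 non-responders.
Subtract the first batch: 24−12=12 responders and 5−3=2 non-responders.

12 responders and 2 non-responders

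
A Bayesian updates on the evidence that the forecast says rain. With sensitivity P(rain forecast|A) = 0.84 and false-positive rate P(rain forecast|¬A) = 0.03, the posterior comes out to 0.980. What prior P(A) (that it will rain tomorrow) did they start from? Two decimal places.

In odds form, posterior odds = prior odds × likelihood ratio, so prior odds = posterior odds ÷ LR.
Posterior odds = 0.980/(1−0.980) = 49.0000. LR = 0.84/0.03 = 28.0000.
Prior odds = 49.0000/28.0000 = 1.7500, so P(A) = 1.7500/(1+1.7500) ≈ 0.64.

P(A) = 0.64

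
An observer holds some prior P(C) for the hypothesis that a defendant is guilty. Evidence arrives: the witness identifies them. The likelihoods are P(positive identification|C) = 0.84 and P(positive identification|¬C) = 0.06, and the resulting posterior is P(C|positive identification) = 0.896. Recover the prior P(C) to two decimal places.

P(C) = 0.38

In odds form, posterior odds = prior odds × likelihood ratio, so prior odds = posterior odds ÷ LR.
Posterior odds = 0.896/(1−0.896) = 8.6154. LR = 0.84/0.06 = 14.0000.
Prior odds = 8.6154/14.0000 = 0.6154, so P(C) = 0.6154/(1+0.6154) ≈ 0.38.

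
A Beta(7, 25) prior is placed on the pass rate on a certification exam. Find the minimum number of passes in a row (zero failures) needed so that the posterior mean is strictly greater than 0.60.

After k passes and 0 failures the posterior is Beta(7+k, 25), with mean (7+k)/(7+25+k).
Set (7+k)/(32+k) > 0.60 and solve: k > (0.60·32 − 7)/(1 − 0.60) = 30.500.
The smallest integer exceeding 30.500 is 31, and checking k=31: (38)/(63) = 0.6032 > 0.60.

k = 31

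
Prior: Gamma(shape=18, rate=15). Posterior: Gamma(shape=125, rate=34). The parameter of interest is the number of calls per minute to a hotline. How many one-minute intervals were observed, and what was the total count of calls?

Gamma–Poisson conjugacy: posterior shape = α + Σxᵢ, posterior rate = β + n.
Matching: Σxᵢ = 125 − 18 = 107 and n = 34 − 15 = 19.

n = 19 one-minute intervals with total 107 calls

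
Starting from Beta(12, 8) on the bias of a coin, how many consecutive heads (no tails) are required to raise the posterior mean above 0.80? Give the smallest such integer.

k = 21

After k heads and 0 tails the posterior is Beta(12+k, 8), with mean (12+k)/(12+8+k).
Set (12+k)/(20+k) > 0.80 and solve: k > (0.80·20 − 12)/(1 − 0.80) = 20.000.
The smallest integer exceeding 20.000 is 21, and checking k=21: (33)/(41) = 0.8049 > 0.80.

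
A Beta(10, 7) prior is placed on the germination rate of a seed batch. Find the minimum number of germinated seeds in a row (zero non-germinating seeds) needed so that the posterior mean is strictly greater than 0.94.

k = 100

After k germinated seeds and 0 non-germinating seeds the posterior is Beta(10+k, 7), with mean (10+k)/(10+7+k).
Set (10+k)/(17+k) > 0.94 and solve: k > (0.94·17 − 10)/(1 − 0.94) = 99.667.
The smallest integer exceeding 99.667 is 100.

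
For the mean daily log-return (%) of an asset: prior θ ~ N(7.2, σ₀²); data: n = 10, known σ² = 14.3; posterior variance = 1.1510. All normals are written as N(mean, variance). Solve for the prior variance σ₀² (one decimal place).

σ₀² = 5.9

For the Normal–Normal model with known σ², precisions add: τ_n = τ₀ + n/σ².
So 1/σ₀² = 1/1.1510 − 10/14.3 = 0.868810 − 0.699301 = 0.169509.
Hence σ₀² = 1/0.169509 ≈ 5.9.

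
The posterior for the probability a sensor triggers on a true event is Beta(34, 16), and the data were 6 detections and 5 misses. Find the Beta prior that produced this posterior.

Beta(28, 11)

A Beta(a, b) prior with s successes and f failures in binomial data gives a Beta(a+s, b+f) posterior.
Subtract the data counts: 34−6=28, 16−5=11.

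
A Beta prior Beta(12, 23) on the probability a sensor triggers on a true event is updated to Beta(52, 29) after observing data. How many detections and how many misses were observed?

Beta is conjugate to the binomial likelihood: posterior = Beta(α+s, β+f).
Match parameters: s=52−12=40, f=29−23=6.

40 detections and 6 misses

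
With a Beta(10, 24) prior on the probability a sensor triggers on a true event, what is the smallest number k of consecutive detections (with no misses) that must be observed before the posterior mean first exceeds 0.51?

k = 15

After k detections and 0 misses the posterior is Beta(10+k, 24), with mean (10+k)/(10+24+k).
Set (10+k)/(34+k) > 0.51 and solve: k > (0.51·34 − 10)/(1 − 0.51) = 14.980.
The smallest integer exceeding 14.980 is 15.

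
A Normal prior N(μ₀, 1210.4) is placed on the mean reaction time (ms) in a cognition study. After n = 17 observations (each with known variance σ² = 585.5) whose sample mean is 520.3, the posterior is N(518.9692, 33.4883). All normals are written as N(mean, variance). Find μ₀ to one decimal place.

μ₀ = 472.2

The posterior mean is a precision-weighted average: μ_n = (τ₀μ₀ + τ_data·x̄)/(τ₀+τ_data), with τ₀=1/σ₀² and τ_data=n/σ².
Here τ₀ = 1/1210.4 = 0.000826 and τ_data = 17/585.5 = 0.029035, so τ_n = 0.029861.
Rearranging for μ₀: μ₀ = (μ_n·τ_n − τ_data·x̄)/τ₀ = (518.9692·0.029861 − 0.029035·520.3) / 0.000826 = 0.390029/0.000826 ≈ 472.2.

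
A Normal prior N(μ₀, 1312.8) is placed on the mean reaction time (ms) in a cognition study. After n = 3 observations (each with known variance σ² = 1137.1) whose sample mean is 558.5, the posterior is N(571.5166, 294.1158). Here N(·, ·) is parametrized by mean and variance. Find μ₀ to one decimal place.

μ₀ = 616.6

With known observation variance, the Normal–Normal posterior has precision τ_n = τ₀ + n/σ² and mean μ_n = (τ₀μ₀ + (n/σ²)x̄)/τ_n.
Here τ₀ = 1/1312.8 = 0.000762 and τ_data = 3/1137.1 = 0.002638, so τ_n = 0.003400.
Rearranging for μ₀: μ₀ = (μ_n·τ_n − τ_data·x̄)/τ₀ = (571.5166·0.003400 − 0.002638·558.5) / 0.000762 = 0.469833/0.000762 ≈ 616.6.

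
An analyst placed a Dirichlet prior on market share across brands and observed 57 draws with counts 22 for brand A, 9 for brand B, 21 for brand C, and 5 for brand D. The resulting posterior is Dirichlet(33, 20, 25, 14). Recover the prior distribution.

Dirichlet(11, 11, 4, 9)

For a Dirichlet(α) prior with multinomial counts c, the posterior is Dirichlet(α + c) componentwise.
Subtract each count from the matching posterior parameter: 33−22=11, 20−9=11, 25−21=4, 14−5=9.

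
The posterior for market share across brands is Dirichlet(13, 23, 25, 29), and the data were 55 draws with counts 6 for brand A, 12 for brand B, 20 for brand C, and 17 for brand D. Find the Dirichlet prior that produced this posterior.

For a Dirichlet(α) prior with multinomial counts c, the posterior is Dirichlet(α + c) componentwise.
Subtract each count from the matching posterior parameter: 13−6=7, 23−12=11, 25−20=5, 29−17=12.

Dirichlet(7, 11, 5, 12)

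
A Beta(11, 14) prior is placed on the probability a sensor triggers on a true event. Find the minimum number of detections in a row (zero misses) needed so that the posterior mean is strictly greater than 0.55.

After k detections and 0 misses the posterior is Beta(11+k, 14), with mean (11+k)/(11+14+k).
Set (11+k)/(25+k) > 0.55 and solve: k > (0.55·25 − 11)/(1 − 0.55) = 6.111.
The smallest integer exceeding 6.111 is 7.

k = 7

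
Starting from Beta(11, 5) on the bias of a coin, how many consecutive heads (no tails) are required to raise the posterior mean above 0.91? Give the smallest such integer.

After k heads and 0 tails the posterior is Beta(11+k, 5), with mean (11+k)/(11+5+k).
Set (11+k)/(16+k) > 0.91 and solve: k > (0.91·16 − 11)/(1 − 0.91) = 39.556.
The smallest integer exceeding 39.556 is 40.

k = 40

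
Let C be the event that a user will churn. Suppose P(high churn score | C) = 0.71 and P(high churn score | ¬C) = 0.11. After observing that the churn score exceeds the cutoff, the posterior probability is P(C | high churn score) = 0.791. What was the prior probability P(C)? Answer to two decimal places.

P(C) = 0.37

In odds form, posterior odds = prior odds × likelihood ratio, so prior odds = posterior odds ÷ LR.
Posterior odds = 0.791/(1−0.791) = 3.7847. LR = 0.71/0.11 = 6.4545.
Prior odds = 3.7847/6.4545 = 0.5864, so P(C) = 0.5864/(1+0.5864) ≈ 0.37.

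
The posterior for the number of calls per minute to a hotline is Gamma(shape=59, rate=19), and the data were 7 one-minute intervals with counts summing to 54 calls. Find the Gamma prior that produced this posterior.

Gamma(shape=5, rate=12)

Gamma–Poisson conjugacy: posterior shape = α + Σxᵢ, posterior rate = β + n.
So α = 59 − 54 = 5 and β = 19 − 7 = 12.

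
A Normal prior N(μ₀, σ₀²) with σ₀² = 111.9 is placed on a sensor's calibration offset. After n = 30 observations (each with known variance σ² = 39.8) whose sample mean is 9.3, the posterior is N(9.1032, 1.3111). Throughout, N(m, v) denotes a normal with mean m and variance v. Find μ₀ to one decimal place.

The posterior mean is a precision-weighted average: μ_n = (τ₀μ₀ + τ_data·x̄)/(τ₀+τ_data), with τ₀=1/σ₀² and τ_data=n/σ².
Here τ₀ = 1/111.9 = 0.008937 and τ_data = 30/39.8 = 0.753769, so τ_n = 0.762706.
Rearranging for μ₀: μ₀ = (μ_n·τ_n − τ_data·x̄)/τ₀ = (9.1032·0.762706 − 0.753769·9.3) / 0.008937 = -0.066986/0.008937 ≈ -7.5.

μ₀ = -7.5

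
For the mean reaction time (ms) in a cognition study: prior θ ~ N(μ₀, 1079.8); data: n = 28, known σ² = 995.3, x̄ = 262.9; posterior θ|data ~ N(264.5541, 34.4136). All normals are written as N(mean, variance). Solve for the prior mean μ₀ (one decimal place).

μ₀ = 314.8

The posterior mean is a precision-weighted average: μ_n = (τ₀μ₀ + τ_data·x̄)/(τ₀+τ_data), with τ₀=1/σ₀² and τ_data=n/σ².
Here τ₀ = 1/1079.8 = 0.000926 and τ_data = 28/995.3 = 0.028132, so τ_n = 0.029058.
Rearranging for μ₀: μ₀ = (μ_n·τ_n − τ_data·x̄)/τ₀ = (264.5541·0.029058 − 0.028132·262.9) / 0.000926 = 0.291510/0.000926 ≈ 314.8.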